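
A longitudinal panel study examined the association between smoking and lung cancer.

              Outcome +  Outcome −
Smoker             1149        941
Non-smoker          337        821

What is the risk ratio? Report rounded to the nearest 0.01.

1.89

Cells: a = 1149, b = 941, c = 337, d = 821.
Risk in exposed = 1149/2090 = 0.54976; risk in unexposed = 337/1158 = 0.29102.
RR = 0.54976 / 0.29102 = 1.88909
The risk among the exposed is 1.89 times that among the unexposed.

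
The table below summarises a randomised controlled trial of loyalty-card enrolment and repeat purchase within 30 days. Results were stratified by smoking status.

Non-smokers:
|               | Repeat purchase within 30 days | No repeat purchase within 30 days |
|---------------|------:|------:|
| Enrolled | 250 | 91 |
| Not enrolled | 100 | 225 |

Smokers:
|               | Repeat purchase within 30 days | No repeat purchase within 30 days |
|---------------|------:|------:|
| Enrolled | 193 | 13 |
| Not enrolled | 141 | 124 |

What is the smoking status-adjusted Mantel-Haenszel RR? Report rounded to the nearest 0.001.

RR_MH = Σ(aᵢ·n₀ᵢ/nᵢ) / Σ(cᵢ·n₁ᵢ/nᵢ), with n₁ᵢ = aᵢ+bᵢ (exposed), n₀ᵢ = cᵢ+dᵢ (unexposed), nᵢ = n₁ᵢ+n₀ᵢ.
Stratum 1 (Non-smokers): n₁ = 341, n₀ = 325, n = 666; a·n₀/n = 250·325/666 = 121.9970; c·n₁/n = 100·341/666 = 51.2012
Stratum 2 (Smokers): n₁ = 206, n₀ = 265, n = 471; a·n₀/n = 193·265/471 = 108.5881; c·n₁/n = 141·206/471 = 61.6688
RR_MH = (121.9970 + 108.5881) / (51.2012 + 61.6688) = 230.5851 / 112.8700 = 2.04293

2.043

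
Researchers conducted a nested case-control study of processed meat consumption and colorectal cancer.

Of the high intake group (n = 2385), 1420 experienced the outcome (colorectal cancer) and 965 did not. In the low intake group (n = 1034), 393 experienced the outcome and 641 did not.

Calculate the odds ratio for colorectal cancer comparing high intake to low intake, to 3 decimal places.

2.400

From the description: a = 1420, b = 965, c = 393, d = 641.
OR = (a·d)/(b·c) = (1420 × 641) / (965 × 393) = 910220 / 379245 = 2.40008
The odds of colorectal cancer are about 2.40 times as high in the high intake group.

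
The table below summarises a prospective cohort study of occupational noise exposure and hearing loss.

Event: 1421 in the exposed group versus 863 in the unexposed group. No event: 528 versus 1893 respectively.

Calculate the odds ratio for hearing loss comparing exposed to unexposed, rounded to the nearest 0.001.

From the description: a = 1421, b = 528, c = 863, d = 1893.
OR = (a·d)/(b·c) = (1421 × 1893) / (528 × 863) = 2689953 / 455664 = 5.90337
The odds of hearing loss are about 5.90 times as high in the exposed group.

5.903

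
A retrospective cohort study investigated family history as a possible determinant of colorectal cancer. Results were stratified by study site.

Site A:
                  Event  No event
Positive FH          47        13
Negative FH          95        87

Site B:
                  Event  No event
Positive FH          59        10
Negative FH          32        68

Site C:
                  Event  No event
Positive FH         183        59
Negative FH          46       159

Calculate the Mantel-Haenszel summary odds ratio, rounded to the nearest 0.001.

OR_MH = Σ(aᵢdᵢ/nᵢ) / Σ(bᵢcᵢ/nᵢ), where nᵢ is the stratum total.
Stratum 1 (Site A): n = 242; a·d/n = 47·87/242 = 16.8967; b·c/n = 13·95/242 = 5.1033
Stratum 2 (Site B): n = 169; a·d/n = 59·68/169 = 23.7396; b·c/n = 10·32/169 = 1.8935
Stratum 3 (Site C): n = 447; a·d/n = 183·159/447 = 65.0940; b·c/n = 59·46/447 = 6.0716
OR_MH = (16.8967 + 23.7396 + 65.0940) / (5.1033 + 1.8935 + 6.0716) = 105.7303 / 13.0684 = 8.09054

8.091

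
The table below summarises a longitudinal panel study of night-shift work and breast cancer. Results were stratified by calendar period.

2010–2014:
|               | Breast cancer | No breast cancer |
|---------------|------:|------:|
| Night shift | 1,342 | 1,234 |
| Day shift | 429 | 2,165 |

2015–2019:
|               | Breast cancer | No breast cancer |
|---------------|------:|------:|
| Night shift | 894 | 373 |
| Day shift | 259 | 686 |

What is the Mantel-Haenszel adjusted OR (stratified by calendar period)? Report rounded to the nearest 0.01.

5.75

OR_MH = Σ(aᵢdᵢ/nᵢ) / Σ(bᵢcᵢ/nᵢ), where nᵢ is the stratum total.
Stratum 1 (2010–2014): n = 5170; a·d/n = 1342·2165/5170 = 561.9787; b·c/n = 1234·429/5170 = 102.3957
Stratum 2 (2015–2019): n = 2212; a·d/n = 894·686/2212 = 277.2532; b·c/n = 373·259/2212 = 43.6741
OR_MH = (561.9787 + 277.2532) / (102.3957 + 43.6741) = 839.2319 / 146.0698 = 5.74542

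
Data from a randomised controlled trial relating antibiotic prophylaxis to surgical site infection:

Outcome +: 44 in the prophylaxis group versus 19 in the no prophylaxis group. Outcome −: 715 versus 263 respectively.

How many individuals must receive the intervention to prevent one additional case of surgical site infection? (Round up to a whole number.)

Risk in treated group = 44/759 = 0.05797; risk in control = 19/282 = 0.06738.
Absolute risk reduction = 0.06738 − 0.05797 = 0.00940
NNT = 1 / ARR = 1 / 0.00940 = 106.328 → round up → 107

107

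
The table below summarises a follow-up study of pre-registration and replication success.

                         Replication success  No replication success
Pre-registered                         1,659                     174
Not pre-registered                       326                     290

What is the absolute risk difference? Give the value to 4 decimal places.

Cells: a = 1659, b = 174, c = 326, d = 290.
Risk in exposed = 1659/1833 = 0.905074; risk in unexposed = 326/616 = 0.529221.
Risk difference = 0.905074 − 0.529221 = 0.375853

0.3759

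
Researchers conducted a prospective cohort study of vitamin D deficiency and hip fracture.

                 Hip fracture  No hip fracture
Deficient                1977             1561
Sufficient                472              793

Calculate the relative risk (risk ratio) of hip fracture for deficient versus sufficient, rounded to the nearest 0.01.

1.50

Cells: a = 1977, b = 1561, c = 472, d = 793.
Risk in exposed = 1977/3538 = 0.55879; risk in unexposed = 472/1265 = 0.37312.
RR = 0.55879 / 0.37312 = 1.49761
The risk among the exposed is 1.50 times that among the unexposed.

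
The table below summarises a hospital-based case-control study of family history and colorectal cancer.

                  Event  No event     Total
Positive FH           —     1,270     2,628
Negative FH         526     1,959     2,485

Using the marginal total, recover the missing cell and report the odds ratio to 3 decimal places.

The missing cell is in the exposed row: 2628 − 1270 = 1358.
So a = 1358, b = 1270, c = 526, d = 1959.
OR = (a·d)/(b·c) = (1358 × 1959) / (1270 × 526) = 2660322 / 668020 = 3.98240

3.982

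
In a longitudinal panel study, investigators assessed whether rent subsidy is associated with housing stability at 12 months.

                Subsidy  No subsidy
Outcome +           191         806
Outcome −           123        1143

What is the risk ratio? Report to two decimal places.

1.47

Reading the table with exposure as columns: a = 191 (Subsidy, case), b = 123 (Subsidy, non-case), c = 806 (No subsidy, case), d = 1143.
Risk in exposed = 191/314 = 0.60828; risk in unexposed = 806/1949 = 0.41355.
RR = 0.60828 / 0.41355 = 1.47089
The risk among the exposed is 1.47 times that among the unexposed.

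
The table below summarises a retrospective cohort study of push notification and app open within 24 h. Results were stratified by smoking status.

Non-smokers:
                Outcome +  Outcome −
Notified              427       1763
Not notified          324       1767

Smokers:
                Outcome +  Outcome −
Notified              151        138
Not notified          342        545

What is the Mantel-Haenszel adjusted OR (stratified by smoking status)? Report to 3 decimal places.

OR_MH = Σ(aᵢdᵢ/nᵢ) / Σ(bᵢcᵢ/nᵢ), where nᵢ is the stratum total.
Stratum 1 (Non-smokers): n = 4281; a·d/n = 427·1767/4281 = 176.2460; b·c/n = 1763·324/4281 = 133.4296
Stratum 2 (Smokers): n = 1176; a·d/n = 151·545/1176 = 69.9787; b·c/n = 138·342/1176 = 40.1327
OR_MH = (176.2460 + 69.9787) / (133.4296 + 40.1327) = 246.2247 / 173.5622 = 1.41865

1.419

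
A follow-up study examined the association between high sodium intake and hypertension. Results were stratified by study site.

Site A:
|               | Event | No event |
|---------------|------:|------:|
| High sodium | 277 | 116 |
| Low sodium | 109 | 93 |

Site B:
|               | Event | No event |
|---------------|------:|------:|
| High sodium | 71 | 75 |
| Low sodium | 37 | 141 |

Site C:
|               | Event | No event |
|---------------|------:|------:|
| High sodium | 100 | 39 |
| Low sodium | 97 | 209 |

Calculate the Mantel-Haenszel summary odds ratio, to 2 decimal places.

3.16

OR_MH = Σ(aᵢdᵢ/nᵢ) / Σ(bᵢcᵢ/nᵢ), where nᵢ is the stratum total.
Stratum 1 (Site A): n = 595; a·d/n = 277·93/595 = 43.2958; b·c/n = 116·109/595 = 21.2504
Stratum 2 (Site B): n = 324; a·d/n = 71·141/324 = 30.8981; b·c/n = 75·37/324 = 8.5648
Stratum 3 (Site C): n = 445; a·d/n = 100·209/445 = 46.9663; b·c/n = 39·97/445 = 8.5011
OR_MH = (43.2958 + 30.8981 + 46.9663) / (21.2504 + 8.5648 + 8.5011) = 121.1602 / 38.3164 = 3.16210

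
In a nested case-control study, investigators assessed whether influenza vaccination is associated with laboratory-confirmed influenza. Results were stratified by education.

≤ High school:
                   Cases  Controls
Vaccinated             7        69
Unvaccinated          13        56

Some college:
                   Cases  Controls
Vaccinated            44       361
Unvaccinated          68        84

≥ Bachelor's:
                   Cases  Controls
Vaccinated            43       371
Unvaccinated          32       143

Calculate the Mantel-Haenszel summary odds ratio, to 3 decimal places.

OR_MH = Σ(aᵢdᵢ/nᵢ) / Σ(bᵢcᵢ/nᵢ), where nᵢ is the stratum total.
Stratum 1 (≤ High school): n = 145; a·d/n = 7·56/145 = 2.7034; b·c/n = 69·13/145 = 6.1862
Stratum 2 (Some college): n = 557; a·d/n = 44·84/557 = 6.6355; b·c/n = 361·68/557 = 44.0718
Stratum 3 (≥ Bachelor's): n = 589; a·d/n = 43·143/589 = 10.4397; b·c/n = 371·32/589 = 20.1562
OR_MH = (2.7034 + 6.6355 + 10.4397) / (6.1862 + 44.0718 + 20.1562) = 19.7787 / 70.4142 = 0.28089

0.281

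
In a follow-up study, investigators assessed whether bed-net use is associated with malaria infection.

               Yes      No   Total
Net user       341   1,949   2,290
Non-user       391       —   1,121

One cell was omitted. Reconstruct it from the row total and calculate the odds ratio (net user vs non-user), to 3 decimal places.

0.327

The missing cell is in the unexposed row: 1121 − 391 = 730.
So a = 341, b = 1949, c = 391, d = 730.
OR = (a·d)/(b·c) = (341 × 730) / (1949 × 391) = 248930 / 762059 = 0.32665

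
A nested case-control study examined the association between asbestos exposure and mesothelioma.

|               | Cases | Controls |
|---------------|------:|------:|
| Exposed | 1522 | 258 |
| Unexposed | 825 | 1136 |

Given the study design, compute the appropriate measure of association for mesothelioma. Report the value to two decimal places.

Cells: a = 1522, b = 258, c = 825, d = 1136.
This is a nested case-control study: participants were sampled on outcome status, so risks in the source population cannot be estimated directly — relative risk is not valid here. The odds ratio is the appropriate measure.
OR = (a·d)/(b·c) = (1522 × 1136) / (258 × 825) = 1728992 / 212850 = 8.12305

8.12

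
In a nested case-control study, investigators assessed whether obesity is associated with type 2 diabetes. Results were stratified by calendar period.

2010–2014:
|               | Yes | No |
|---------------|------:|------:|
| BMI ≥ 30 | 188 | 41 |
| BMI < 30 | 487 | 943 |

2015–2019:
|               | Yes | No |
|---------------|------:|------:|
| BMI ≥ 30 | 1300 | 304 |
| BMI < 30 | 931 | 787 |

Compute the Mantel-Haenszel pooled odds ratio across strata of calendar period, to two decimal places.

OR_MH = Σ(aᵢdᵢ/nᵢ) / Σ(bᵢcᵢ/nᵢ), where nᵢ is the stratum total.
Stratum 1 (2010–2014): n = 1659; a·d/n = 188·943/1659 = 106.8620; b·c/n = 41·487/1659 = 12.0356
Stratum 2 (2015–2019): n = 3322; a·d/n = 1300·787/3322 = 307.9771; b·c/n = 304·931/3322 = 85.1969
OR_MH = (106.8620 + 307.9771) / (12.0356 + 85.1969) = 414.8391 / 97.2324 = 4.26647

4.27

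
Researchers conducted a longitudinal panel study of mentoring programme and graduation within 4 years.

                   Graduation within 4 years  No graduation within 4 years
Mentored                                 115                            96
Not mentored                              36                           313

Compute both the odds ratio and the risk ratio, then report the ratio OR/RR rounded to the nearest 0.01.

1.97

Cells: a = 115, b = 96, c = 36, d = 313.
OR = (115·313)/(96·36) = 35995/3456 = 10.41522
Risk in exposed = 115/211 = 0.54502; risk in unexposed = 36/349 = 0.10315; RR = 5.28370
OR/RR = 10.41522 / 5.28370 = 1.97120
The outcome is not rare, so the OR lies further from 1 than the RR.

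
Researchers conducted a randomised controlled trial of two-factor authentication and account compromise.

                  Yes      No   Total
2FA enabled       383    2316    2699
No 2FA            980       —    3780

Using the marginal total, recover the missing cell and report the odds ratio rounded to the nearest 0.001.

The missing cell is in the unexposed row: 3780 − 980 = 2800.
So a = 383, b = 2316, c = 980, d = 2800.
OR = (a·d)/(b·c) = (383 × 2800) / (2316 × 980) = 1072400 / 2269680 = 0.47249

0.472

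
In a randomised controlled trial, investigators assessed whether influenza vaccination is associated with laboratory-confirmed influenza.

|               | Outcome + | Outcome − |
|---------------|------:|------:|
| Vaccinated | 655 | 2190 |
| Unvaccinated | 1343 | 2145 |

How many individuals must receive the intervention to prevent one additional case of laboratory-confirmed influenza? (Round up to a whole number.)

7

Risk in treated group = 655/2845 = 0.23023; risk in control = 1343/3488 = 0.38503.
Absolute risk reduction = 0.38503 − 0.23023 = 0.15481
NNT = 1 / ARR = 1 / 0.15481 = 6.460 → round up → 7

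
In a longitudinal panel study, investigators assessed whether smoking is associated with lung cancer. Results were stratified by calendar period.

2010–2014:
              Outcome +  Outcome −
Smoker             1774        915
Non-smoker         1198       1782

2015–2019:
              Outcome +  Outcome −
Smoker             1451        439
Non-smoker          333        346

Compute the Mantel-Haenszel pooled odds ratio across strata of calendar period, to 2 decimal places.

3.01

OR_MH = Σ(aᵢdᵢ/nᵢ) / Σ(bᵢcᵢ/nᵢ), where nᵢ is the stratum total.
Stratum 1 (2010–2014): n = 5669; a·d/n = 1774·1782/5669 = 557.6412; b·c/n = 915·1198/5669 = 193.3621
Stratum 2 (2015–2019): n = 2569; a·d/n = 1451·346/2569 = 195.4247; b·c/n = 439·333/2569 = 56.9042
OR_MH = (557.6412 + 195.4247) / (193.3621 + 56.9042) = 753.0659 / 250.2664 = 3.00906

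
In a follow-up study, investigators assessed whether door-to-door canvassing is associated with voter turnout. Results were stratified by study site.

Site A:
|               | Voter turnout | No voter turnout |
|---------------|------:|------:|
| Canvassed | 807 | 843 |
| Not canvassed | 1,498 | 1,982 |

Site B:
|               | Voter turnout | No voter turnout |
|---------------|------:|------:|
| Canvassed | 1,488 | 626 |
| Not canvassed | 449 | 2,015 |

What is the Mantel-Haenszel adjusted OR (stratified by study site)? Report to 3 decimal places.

OR_MH = Σ(aᵢdᵢ/nᵢ) / Σ(bᵢcᵢ/nᵢ), where nᵢ is the stratum total.
Stratum 1 (Site A): n = 5130; a·d/n = 807·1982/5130 = 311.7883; b·c/n = 843·1498/5130 = 246.1626
Stratum 2 (Site B): n = 4578; a·d/n = 1488·2015/4578 = 654.9410; b·c/n = 626·449/4578 = 61.3967
OR_MH = (311.7883 + 654.9410) / (246.1626 + 61.3967) = 966.7293 / 307.5593 = 3.14323

3.143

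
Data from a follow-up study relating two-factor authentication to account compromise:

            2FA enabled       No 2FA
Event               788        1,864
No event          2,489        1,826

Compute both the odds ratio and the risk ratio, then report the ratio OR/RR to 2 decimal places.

Reading the table with exposure as columns: a = 788 (2FA enabled, case), b = 2489 (2FA enabled, non-case), c = 1864 (No 2FA, case), d = 1826.
OR = (788·1826)/(2489·1864) = 1438888/4639496 = 0.31014
Risk in exposed = 788/3277 = 0.24046; risk in unexposed = 1864/3690 = 0.50515; RR = 0.47603
OR/RR = 0.31014 / 0.47603 = 0.65152
The outcome is not rare, so the OR lies further from 1 than the RR.

0.65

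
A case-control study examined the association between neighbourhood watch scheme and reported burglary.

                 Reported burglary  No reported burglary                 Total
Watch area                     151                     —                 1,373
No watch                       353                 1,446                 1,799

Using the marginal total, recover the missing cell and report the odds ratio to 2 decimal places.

0.51

The missing cell is in the exposed row: 1373 − 151 = 1222.
So a = 151, b = 1222, c = 353, d = 1446.
OR = (a·d)/(b·c) = (151 × 1446) / (1222 × 353) = 218346 / 431366 = 0.50617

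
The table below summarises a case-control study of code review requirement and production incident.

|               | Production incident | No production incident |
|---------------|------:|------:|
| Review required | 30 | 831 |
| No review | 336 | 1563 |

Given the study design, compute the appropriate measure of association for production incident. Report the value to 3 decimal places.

0.168

Cells: a = 30, b = 831, c = 336, d = 1563.
This is a case-control study: participants were sampled on outcome status, so risks in the source population cannot be estimated directly — relative risk is not valid here. The odds ratio is the appropriate measure.
OR = (a·d)/(b·c) = (30 × 1563) / (831 × 336) = 46890 / 279216 = 0.16793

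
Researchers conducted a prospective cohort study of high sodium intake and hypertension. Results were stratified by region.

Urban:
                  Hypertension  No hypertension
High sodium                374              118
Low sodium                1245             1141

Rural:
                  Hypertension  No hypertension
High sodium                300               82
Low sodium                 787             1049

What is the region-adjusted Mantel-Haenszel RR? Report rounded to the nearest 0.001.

1.603

RR_MH = Σ(aᵢ·n₀ᵢ/nᵢ) / Σ(cᵢ·n₁ᵢ/nᵢ), with n₁ᵢ = aᵢ+bᵢ (exposed), n₀ᵢ = cᵢ+dᵢ (unexposed), nᵢ = n₁ᵢ+n₀ᵢ.
Stratum 1 (Urban): n₁ = 492, n₀ = 2386, n = 2878; a·n₀/n = 374·2386/2878 = 310.0639; c·n₁/n = 1245·492/2878 = 212.8353
Stratum 2 (Rural): n₁ = 382, n₀ = 1836, n = 2218; a·n₀/n = 300·1836/2218 = 248.3318; c·n₁/n = 787·382/2218 = 135.5428
RR_MH = (310.0639 + 248.3318) / (212.8353 + 135.5428) = 558.3958 / 348.3781 = 1.60284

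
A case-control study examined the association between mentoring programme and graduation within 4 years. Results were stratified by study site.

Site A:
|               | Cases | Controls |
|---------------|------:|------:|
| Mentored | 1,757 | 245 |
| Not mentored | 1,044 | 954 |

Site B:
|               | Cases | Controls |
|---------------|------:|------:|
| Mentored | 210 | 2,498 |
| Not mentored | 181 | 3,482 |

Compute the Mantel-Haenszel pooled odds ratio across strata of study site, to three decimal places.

OR_MH = Σ(aᵢdᵢ/nᵢ) / Σ(bᵢcᵢ/nᵢ), where nᵢ is the stratum total.
Stratum 1 (Site A): n = 4000; a·d/n = 1757·954/4000 = 419.0445; b·c/n = 245·1044/4000 = 63.9450
Stratum 2 (Site B): n = 6371; a·d/n = 210·3482/6371 = 114.7732; b·c/n = 2498·181/6371 = 70.9681
OR_MH = (419.0445 + 114.7732) / (63.9450 + 70.9681) = 533.8177 / 134.9131 = 3.95675

3.957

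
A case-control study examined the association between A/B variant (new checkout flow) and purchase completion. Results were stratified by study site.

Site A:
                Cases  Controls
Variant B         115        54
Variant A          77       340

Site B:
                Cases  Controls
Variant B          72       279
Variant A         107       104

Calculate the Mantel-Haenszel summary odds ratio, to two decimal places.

OR_MH = Σ(aᵢdᵢ/nᵢ) / Σ(bᵢcᵢ/nᵢ), where nᵢ is the stratum total.
Stratum 1 (Site A): n = 586; a·d/n = 115·340/586 = 66.7235; b·c/n = 54·77/586 = 7.0956
Stratum 2 (Site B): n = 562; a·d/n = 72·104/562 = 13.3238; b·c/n = 279·107/562 = 53.1192
OR_MH = (66.7235 + 13.3238) / (7.0956 + 53.1192) = 80.0474 / 60.2148 = 1.32936

1.33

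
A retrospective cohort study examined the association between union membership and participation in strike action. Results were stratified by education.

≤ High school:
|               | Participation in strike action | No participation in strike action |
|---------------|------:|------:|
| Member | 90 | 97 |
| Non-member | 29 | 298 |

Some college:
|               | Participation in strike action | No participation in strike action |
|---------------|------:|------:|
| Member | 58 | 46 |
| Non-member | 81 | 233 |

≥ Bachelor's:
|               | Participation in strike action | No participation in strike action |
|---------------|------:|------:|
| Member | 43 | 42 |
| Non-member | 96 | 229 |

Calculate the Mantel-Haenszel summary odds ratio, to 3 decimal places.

OR_MH = Σ(aᵢdᵢ/nᵢ) / Σ(bᵢcᵢ/nᵢ), where nᵢ is the stratum total.
Stratum 1 (≤ High school): n = 514; a·d/n = 90·298/514 = 52.1790; b·c/n = 97·29/514 = 5.4728
Stratum 2 (Some college): n = 418; a·d/n = 58·233/418 = 32.3301; b·c/n = 46·81/418 = 8.9139
Stratum 3 (≥ Bachelor's): n = 410; a·d/n = 43·229/410 = 24.0171; b·c/n = 42·96/410 = 9.8341
OR_MH = (52.1790 + 32.3301 + 24.0171) / (5.4728 + 8.9139 + 9.8341) = 108.5262 / 24.2208 = 4.48071

4.481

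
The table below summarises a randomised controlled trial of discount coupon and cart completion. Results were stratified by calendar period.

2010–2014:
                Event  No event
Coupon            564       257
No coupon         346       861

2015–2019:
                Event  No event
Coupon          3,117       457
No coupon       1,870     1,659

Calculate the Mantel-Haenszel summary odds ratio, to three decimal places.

OR_MH = Σ(aᵢdᵢ/nᵢ) / Σ(bᵢcᵢ/nᵢ), where nᵢ is the stratum total.
Stratum 1 (2010–2014): n = 2028; a·d/n = 564·861/2028 = 239.4497; b·c/n = 257·346/2028 = 43.8471
Stratum 2 (2015–2019): n = 7103; a·d/n = 3117·1659/7103 = 728.0168; b·c/n = 457·1870/7103 = 120.3140
OR_MH = (239.4497 + 728.0168) / (43.8471 + 120.3140) = 967.4665 / 164.1611 = 5.89340

5.893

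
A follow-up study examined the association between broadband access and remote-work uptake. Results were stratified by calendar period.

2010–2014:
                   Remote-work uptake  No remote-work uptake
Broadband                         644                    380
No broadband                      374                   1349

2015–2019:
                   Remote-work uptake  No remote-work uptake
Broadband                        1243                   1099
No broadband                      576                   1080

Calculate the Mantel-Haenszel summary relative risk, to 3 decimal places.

RR_MH = Σ(aᵢ·n₀ᵢ/nᵢ) / Σ(cᵢ·n₁ᵢ/nᵢ), with n₁ᵢ = aᵢ+bᵢ (exposed), n₀ᵢ = cᵢ+dᵢ (unexposed), nᵢ = n₁ᵢ+n₀ᵢ.
Stratum 1 (2010–2014): n₁ = 1024, n₀ = 1723, n = 2747; a·n₀/n = 644·1723/2747 = 403.9359; c·n₁/n = 374·1024/2747 = 139.4161
Stratum 2 (2015–2019): n₁ = 2342, n₀ = 1656, n = 3998; a·n₀/n = 1243·1656/3998 = 514.8594; c·n₁/n = 576·2342/3998 = 337.4167
RR_MH = (403.9359 + 514.8594) / (139.4161 + 337.4167) = 918.7954 / 476.8328 = 1.92687

1.927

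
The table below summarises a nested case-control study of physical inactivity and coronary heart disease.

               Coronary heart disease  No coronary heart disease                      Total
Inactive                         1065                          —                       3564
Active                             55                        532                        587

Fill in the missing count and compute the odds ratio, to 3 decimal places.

4.122

The missing cell is in the exposed row: 3564 − 1065 = 2499.
So a = 1065, b = 2499, c = 55, d = 532.
OR = (a·d)/(b·c) = (1065 × 532) / (2499 × 55) = 566580 / 137445 = 4.12223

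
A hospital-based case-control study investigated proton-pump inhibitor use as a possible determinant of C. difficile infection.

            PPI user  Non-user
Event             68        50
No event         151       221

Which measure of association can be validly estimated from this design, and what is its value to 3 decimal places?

Reading the table with exposure as columns: a = 68 (PPI user, case), b = 151 (PPI user, non-case), c = 50 (Non-user, case), d = 221.
This is a hospital-based case-control study: participants were sampled on outcome status, so risks in the source population cannot be estimated directly — relative risk is not valid here. The odds ratio is the appropriate measure.
OR = (a·d)/(b·c) = (68 × 221) / (151 × 50) = 15028 / 7550 = 1.99046

1.990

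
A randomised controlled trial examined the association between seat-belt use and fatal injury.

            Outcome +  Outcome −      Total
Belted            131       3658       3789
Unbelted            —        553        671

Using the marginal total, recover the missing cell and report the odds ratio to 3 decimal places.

0.168

The missing cell is in the unexposed row: 671 − 553 = 118.
So a = 131, b = 3658, c = 118, d = 553.
OR = (a·d)/(b·c) = (131 × 553) / (3658 × 118) = 72443 / 431644 = 0.16783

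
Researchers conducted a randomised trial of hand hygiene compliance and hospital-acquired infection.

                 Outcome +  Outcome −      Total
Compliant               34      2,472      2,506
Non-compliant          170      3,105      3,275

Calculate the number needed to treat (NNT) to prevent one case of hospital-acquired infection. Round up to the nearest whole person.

Risk in treated group = 34/2506 = 0.01357; risk in control = 170/3275 = 0.05191.
Absolute risk reduction = 0.05191 − 0.01357 = 0.03834
NNT = 1 / ARR = 1 / 0.03834 = 26.082 → round up → 27

27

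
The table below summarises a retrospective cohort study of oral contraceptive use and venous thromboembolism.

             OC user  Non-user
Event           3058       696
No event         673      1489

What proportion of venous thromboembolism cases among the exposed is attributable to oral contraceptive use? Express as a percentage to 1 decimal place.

61.1

Reading the table with exposure as columns: a = 3058 (OC user, case), b = 673 (OC user, non-case), c = 696 (Non-user, case), d = 1489.
Risk in exposed = 3058/3731 = 0.81962; risk in unexposed = 696/2185 = 0.31854.
RR = 0.81962/0.31854 = 2.57309
AR% = (RR − 1)/RR × 100 = (2.57309 − 1)/2.57309 × 100 = 61.1362%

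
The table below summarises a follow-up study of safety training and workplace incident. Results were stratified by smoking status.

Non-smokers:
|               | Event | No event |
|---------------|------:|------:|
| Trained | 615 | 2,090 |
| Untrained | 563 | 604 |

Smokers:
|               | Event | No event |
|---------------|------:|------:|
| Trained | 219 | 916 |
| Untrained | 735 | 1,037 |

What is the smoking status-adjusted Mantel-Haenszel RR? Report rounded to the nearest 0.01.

0.47

RR_MH = Σ(aᵢ·n₀ᵢ/nᵢ) / Σ(cᵢ·n₁ᵢ/nᵢ), with n₁ᵢ = aᵢ+bᵢ (exposed), n₀ᵢ = cᵢ+dᵢ (unexposed), nᵢ = n₁ᵢ+n₀ᵢ.
Stratum 1 (Non-smokers): n₁ = 2705, n₀ = 1167, n = 3872; a·n₀/n = 615·1167/3872 = 185.3577; c·n₁/n = 563·2705/3872 = 393.3148
Stratum 2 (Smokers): n₁ = 1135, n₀ = 1772, n = 2907; a·n₀/n = 219·1772/2907 = 133.4943; c·n₁/n = 735·1135/2907 = 286.9711
RR_MH = (185.3577 + 133.4943) / (393.3148 + 286.9711) = 318.8520 / 680.2859 = 0.46870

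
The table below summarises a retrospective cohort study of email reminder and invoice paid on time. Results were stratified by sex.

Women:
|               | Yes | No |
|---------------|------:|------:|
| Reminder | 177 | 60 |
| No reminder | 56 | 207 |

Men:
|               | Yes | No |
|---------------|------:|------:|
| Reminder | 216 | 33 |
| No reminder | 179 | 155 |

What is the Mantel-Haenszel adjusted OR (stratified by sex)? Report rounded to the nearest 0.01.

7.76

OR_MH = Σ(aᵢdᵢ/nᵢ) / Σ(bᵢcᵢ/nᵢ), where nᵢ is the stratum total.
Stratum 1 (Women): n = 500; a·d/n = 177·207/500 = 73.2780; b·c/n = 60·56/500 = 6.7200
Stratum 2 (Men): n = 583; a·d/n = 216·155/583 = 57.4271; b·c/n = 33·179/583 = 10.1321
OR_MH = (73.2780 + 57.4271) / (6.7200 + 10.1321) = 130.7051 / 16.8521 = 7.75602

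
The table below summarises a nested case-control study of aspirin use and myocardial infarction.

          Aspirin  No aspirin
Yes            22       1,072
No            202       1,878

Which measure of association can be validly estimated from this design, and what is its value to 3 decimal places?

0.191

Reading the table with exposure as columns: a = 22 (Aspirin, case), b = 202 (Aspirin, non-case), c = 1072 (No aspirin, case), d = 1878.
This is a nested case-control study: participants were sampled on outcome status, so risks in the source population cannot be estimated directly — relative risk is not valid here. The odds ratio is the appropriate measure.
OR = (a·d)/(b·c) = (22 × 1878) / (202 × 1072) = 41316 / 216544 = 0.19080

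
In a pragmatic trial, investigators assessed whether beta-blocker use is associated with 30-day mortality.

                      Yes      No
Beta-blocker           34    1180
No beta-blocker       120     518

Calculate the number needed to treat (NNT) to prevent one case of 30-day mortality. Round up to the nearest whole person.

Risk in treated group = 34/1214 = 0.02801; risk in control = 120/638 = 0.18809.
Absolute risk reduction = 0.18809 − 0.02801 = 0.16008
NNT = 1 / ARR = 1 / 0.16008 = 6.247 → round up → 7

7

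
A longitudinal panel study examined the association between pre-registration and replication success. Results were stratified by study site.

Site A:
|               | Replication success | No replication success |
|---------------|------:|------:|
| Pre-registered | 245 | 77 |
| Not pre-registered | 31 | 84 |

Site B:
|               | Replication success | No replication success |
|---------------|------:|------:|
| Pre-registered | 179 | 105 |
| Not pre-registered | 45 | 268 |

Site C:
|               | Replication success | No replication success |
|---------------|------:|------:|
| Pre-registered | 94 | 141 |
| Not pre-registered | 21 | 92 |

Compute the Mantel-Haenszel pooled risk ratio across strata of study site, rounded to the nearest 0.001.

RR_MH = Σ(aᵢ·n₀ᵢ/nᵢ) / Σ(cᵢ·n₁ᵢ/nᵢ), with n₁ᵢ = aᵢ+bᵢ (exposed), n₀ᵢ = cᵢ+dᵢ (unexposed), nᵢ = n₁ᵢ+n₀ᵢ.
Stratum 1 (Site A): n₁ = 322, n₀ = 115, n = 437; a·n₀/n = 245·115/437 = 64.4737; c·n₁/n = 31·322/437 = 22.8421
Stratum 2 (Site B): n₁ = 284, n₀ = 313, n = 597; a·n₀/n = 179·313/597 = 93.8476; c·n₁/n = 45·284/597 = 21.4070
Stratum 3 (Site C): n₁ = 235, n₀ = 113, n = 348; a·n₀/n = 94·113/348 = 30.5230; c·n₁/n = 21·235/348 = 14.1810
RR_MH = (64.4737 + 93.8476 + 30.5230) / (22.8421 + 21.4070 + 14.1810) = 188.8442 / 58.4302 = 3.23196

3.232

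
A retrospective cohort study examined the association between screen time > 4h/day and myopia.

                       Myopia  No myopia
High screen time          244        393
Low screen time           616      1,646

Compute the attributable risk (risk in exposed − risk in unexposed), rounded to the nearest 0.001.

Cells: a = 244, b = 393, c = 616, d = 1646.
Risk in exposed = 244/637 = 0.383046; risk in unexposed = 616/2262 = 0.272325.
Risk difference = 0.383046 − 0.272325 = 0.110720

0.111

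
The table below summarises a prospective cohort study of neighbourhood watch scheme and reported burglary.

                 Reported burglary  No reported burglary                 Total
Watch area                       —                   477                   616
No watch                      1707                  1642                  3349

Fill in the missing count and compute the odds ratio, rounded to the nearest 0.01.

The missing cell is in the exposed row: 616 − 477 = 139.
So a = 139, b = 477, c = 1707, d = 1642.
OR = (a·d)/(b·c) = (139 × 1642) / (477 × 1707) = 228238 / 814239 = 0.28031

0.28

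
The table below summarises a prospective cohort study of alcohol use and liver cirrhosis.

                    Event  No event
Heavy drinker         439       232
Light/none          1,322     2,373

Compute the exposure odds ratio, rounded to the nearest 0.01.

3.40

Cells: a = 439, b = 232, c = 1322, d = 2373.
OR = (a·d)/(b·c) = (439 × 2373) / (232 × 1322) = 1041747 / 306704 = 3.39659
The odds of liver cirrhosis are about 3.40 times as high in the heavy drinker group.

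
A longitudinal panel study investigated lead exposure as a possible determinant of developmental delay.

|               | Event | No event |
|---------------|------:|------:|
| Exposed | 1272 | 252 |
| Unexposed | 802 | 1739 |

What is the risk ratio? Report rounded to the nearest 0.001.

Cells: a = 1272, b = 252, c = 802, d = 1739.
Risk in exposed = 1272/1524 = 0.83465; risk in unexposed = 802/2541 = 0.31562.
RR = 0.83465 / 0.31562 = 2.64443
The risk among the exposed is 2.64 times that among the unexposed.

2.644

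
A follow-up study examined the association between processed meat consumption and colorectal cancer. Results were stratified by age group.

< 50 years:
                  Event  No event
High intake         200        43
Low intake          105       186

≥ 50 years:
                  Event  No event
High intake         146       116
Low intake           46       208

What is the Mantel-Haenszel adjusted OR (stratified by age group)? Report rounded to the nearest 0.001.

OR_MH = Σ(aᵢdᵢ/nᵢ) / Σ(bᵢcᵢ/nᵢ), where nᵢ is the stratum total.
Stratum 1 (< 50 years): n = 534; a·d/n = 200·186/534 = 69.6629; b·c/n = 43·105/534 = 8.4551
Stratum 2 (≥ 50 years): n = 516; a·d/n = 146·208/516 = 58.8527; b·c/n = 116·46/516 = 10.3411
OR_MH = (69.6629 + 58.8527) / (8.4551 + 10.3411) = 128.5156 / 18.7961 = 6.83734

6.837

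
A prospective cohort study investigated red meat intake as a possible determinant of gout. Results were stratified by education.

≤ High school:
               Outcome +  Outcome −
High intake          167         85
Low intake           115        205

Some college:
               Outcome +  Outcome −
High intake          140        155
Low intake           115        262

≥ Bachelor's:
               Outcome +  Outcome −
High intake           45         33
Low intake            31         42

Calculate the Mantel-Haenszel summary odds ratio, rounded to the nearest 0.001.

2.519

OR_MH = Σ(aᵢdᵢ/nᵢ) / Σ(bᵢcᵢ/nᵢ), where nᵢ is the stratum total.
Stratum 1 (≤ High school): n = 572; a·d/n = 167·205/572 = 59.8514; b·c/n = 85·115/572 = 17.0892
Stratum 2 (Some college): n = 672; a·d/n = 140·262/672 = 54.5833; b·c/n = 155·115/672 = 26.5253
Stratum 3 (≥ Bachelor's): n = 151; a·d/n = 45·42/151 = 12.5166; b·c/n = 33·31/151 = 6.7748
OR_MH = (59.8514 + 54.5833 + 12.5166) / (17.0892 + 26.5253 + 6.7748) = 126.9513 / 50.3893 = 2.51941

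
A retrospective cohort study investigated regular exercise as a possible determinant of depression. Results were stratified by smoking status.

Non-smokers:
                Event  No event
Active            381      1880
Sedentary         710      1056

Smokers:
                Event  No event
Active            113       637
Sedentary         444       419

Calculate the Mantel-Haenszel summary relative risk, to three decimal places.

0.376

RR_MH = Σ(aᵢ·n₀ᵢ/nᵢ) / Σ(cᵢ·n₁ᵢ/nᵢ), with n₁ᵢ = aᵢ+bᵢ (exposed), n₀ᵢ = cᵢ+dᵢ (unexposed), nᵢ = n₁ᵢ+n₀ᵢ.
Stratum 1 (Non-smokers): n₁ = 2261, n₀ = 1766, n = 4027; a·n₀/n = 381·1766/4027 = 167.0837; c·n₁/n = 710·2261/4027 = 398.6367
Stratum 2 (Smokers): n₁ = 750, n₀ = 863, n = 1613; a·n₀/n = 113·863/1613 = 60.4582; c·n₁/n = 444·750/1613 = 206.4476
RR_MH = (167.0837 + 60.4582) / (398.6367 + 206.4476) = 227.5418 / 605.0843 = 0.37605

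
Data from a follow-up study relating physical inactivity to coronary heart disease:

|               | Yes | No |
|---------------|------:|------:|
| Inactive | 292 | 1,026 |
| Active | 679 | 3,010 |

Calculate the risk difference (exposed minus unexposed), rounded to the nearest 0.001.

Cells: a = 292, b = 1026, c = 679, d = 3010.
Risk in exposed = 292/1318 = 0.221548; risk in unexposed = 679/3689 = 0.184061.
Risk difference = 0.221548 − 0.184061 = 0.037487

0.037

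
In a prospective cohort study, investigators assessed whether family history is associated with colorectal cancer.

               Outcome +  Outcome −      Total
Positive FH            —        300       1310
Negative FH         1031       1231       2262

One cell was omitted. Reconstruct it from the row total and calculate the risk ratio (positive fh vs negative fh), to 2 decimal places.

1.69

The missing cell is in the exposed row: 1310 − 300 = 1010.
So a = 1010, b = 300, c = 1031, d = 1231.
RR = [a/(a+b)] / [c/(c+d)] = (1010/1310) / (1031/2262) = 0.77099/0.45579 = 1.69155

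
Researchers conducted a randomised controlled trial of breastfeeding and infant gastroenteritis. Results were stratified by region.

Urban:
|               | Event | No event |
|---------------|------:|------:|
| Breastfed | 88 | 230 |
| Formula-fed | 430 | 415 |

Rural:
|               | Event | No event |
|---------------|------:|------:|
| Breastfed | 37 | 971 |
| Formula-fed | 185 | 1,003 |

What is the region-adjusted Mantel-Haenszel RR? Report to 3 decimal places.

0.415

RR_MH = Σ(aᵢ·n₀ᵢ/nᵢ) / Σ(cᵢ·n₁ᵢ/nᵢ), with n₁ᵢ = aᵢ+bᵢ (exposed), n₀ᵢ = cᵢ+dᵢ (unexposed), nᵢ = n₁ᵢ+n₀ᵢ.
Stratum 1 (Urban): n₁ = 318, n₀ = 845, n = 1163; a·n₀/n = 88·845/1163 = 63.9381; c·n₁/n = 430·318/1163 = 117.5752
Stratum 2 (Rural): n₁ = 1008, n₀ = 1188, n = 2196; a·n₀/n = 37·1188/2196 = 20.0164; c·n₁/n = 185·1008/2196 = 84.9180
RR_MH = (63.9381 + 20.0164) / (117.5752 + 84.9180) = 83.9545 / 202.4933 = 0.41460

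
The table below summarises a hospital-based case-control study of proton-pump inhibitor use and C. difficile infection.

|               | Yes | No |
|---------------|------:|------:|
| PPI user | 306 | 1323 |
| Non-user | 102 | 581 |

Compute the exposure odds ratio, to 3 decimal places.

1.317

Cells: a = 306, b = 1323, c = 102, d = 581.
OR = (a·d)/(b·c) = (306 × 581) / (1323 × 102) = 177786 / 134946 = 1.31746
The odds of C. difficile infection are about 1.32 times as high in the ppi user group.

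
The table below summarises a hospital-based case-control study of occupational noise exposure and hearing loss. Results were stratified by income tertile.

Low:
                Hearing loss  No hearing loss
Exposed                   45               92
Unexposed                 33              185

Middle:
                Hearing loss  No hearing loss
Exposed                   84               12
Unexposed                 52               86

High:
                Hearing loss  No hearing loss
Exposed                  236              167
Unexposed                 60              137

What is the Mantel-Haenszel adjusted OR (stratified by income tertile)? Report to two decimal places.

3.88

OR_MH = Σ(aᵢdᵢ/nᵢ) / Σ(bᵢcᵢ/nᵢ), where nᵢ is the stratum total.
Stratum 1 (Low): n = 355; a·d/n = 45·185/355 = 23.4507; b·c/n = 92·33/355 = 8.5521
Stratum 2 (Middle): n = 234; a·d/n = 84·86/234 = 30.8718; b·c/n = 12·52/234 = 2.6667
Stratum 3 (High): n = 600; a·d/n = 236·137/600 = 53.8867; b·c/n = 167·60/600 = 16.7000
OR_MH = (23.4507 + 30.8718 + 53.8867) / (8.5521 + 2.6667 + 16.7000) = 108.2092 / 27.9188 = 3.87586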